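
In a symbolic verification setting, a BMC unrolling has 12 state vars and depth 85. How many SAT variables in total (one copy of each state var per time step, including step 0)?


BMC unrolls to depth k, creating one copy of each state var for steps 0..k.
Step count = 85 + 1 = 86 (steps 0 through 85)
Vars per step = 12
Total = 12 * 86 = 1032

1032


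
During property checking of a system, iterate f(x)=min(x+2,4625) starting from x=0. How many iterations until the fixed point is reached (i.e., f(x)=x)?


Step 1: x=0, cap=4625, increment=2
Step 2: x grows by 2 each step until capped at 4625; fixed point is x=4625
Step 3: iterations = ceil(4625/2) = 2313

2313


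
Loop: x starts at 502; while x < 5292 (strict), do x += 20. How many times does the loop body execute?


Step 1: x goes from 502 toward 5292 by 20; the body runs while x<5292, so iterations = ceil((bound-start)/step)
Step 2: Distance=4790
Step 3: ceil(4790/20)=240

240


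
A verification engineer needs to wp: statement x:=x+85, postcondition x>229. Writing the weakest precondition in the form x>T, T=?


Formula: wp(x:=E, P) = P[E/x] (substitute E for x in postcondition)
Step 1: Postcondition: x>229
Step 2: Substitute x+85 for x: x+85>229
Step 3: Solve for x: x > 229-85 = 144

144


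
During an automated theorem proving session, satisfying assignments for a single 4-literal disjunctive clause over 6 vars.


Step 1: Total=2^6=64
Step 2: Unsat when all 4 false: 2^2=4
Step 3: Sat=64-4=60

60


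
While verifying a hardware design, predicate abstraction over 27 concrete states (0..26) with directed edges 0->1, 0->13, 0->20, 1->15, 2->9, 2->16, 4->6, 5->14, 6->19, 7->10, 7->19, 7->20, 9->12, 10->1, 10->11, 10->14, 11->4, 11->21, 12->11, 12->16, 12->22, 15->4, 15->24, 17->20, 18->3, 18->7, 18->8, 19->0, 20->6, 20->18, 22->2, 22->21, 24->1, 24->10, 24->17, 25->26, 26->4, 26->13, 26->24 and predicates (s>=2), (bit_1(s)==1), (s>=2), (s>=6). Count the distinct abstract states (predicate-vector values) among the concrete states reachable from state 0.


BFS from 0:
Concrete reachable: {0, 1, 3, 4, 6, 7, 8, 10, 11, 13, 14, 15, 17, 18, 19, 20, 21, 24}
Abstract via predicates (s>=2), (bit_1(s)==1), (s>=2), (s>=6):
  (0,0,0,0) <- {0, 1}
  (1,0,1,0) <- {4}
  (1,0,1,1) <- {8, 13, 17, 20, 21, 24}
  (1,1,1,0) <- {3}
  (1,1,1,1) <- {6, 7, 10, 11, 14, 15, 18, 19}
Distinct abstract states = 5

5


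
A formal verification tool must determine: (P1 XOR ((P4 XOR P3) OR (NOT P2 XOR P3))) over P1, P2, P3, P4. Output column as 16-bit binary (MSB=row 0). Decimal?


Formula: (P1 XOR ((P4 XOR P3) OR (NOT P2 XOR P3))) over P1, P2, P3, P4 (16 rows)
Evaluate each row (bits = P1,P2,P3,P4, MSB first):
  row 0 [0000]: (0 XOR ((0 XOR 0) OR (NOT 0 XOR 0))) -> 1
  row 1 [0001]: (0 XOR ((1 XOR 0) OR (NOT 0 XOR 0))) -> 1
  row 2 [0010]: (0 XOR ((0 XOR 1) OR (NOT 0 XOR 1))) -> 1
  row 3 [0011]: (0 XOR ((1 XOR 1) OR (NOT 0 XOR 1))) -> 0
  row 4 [0100]: (0 XOR ((0 XOR 0) OR (NOT 1 XOR 0))) -> 0
  row 5 [0101]: (0 XOR ((1 XOR 0) OR (NOT 1 XOR 0))) -> 1
  row 6 [0110]: (0 XOR ((0 XOR 1) OR (NOT 1 XOR 1))) -> 1
  row 7 [0111]: (0 XOR ((1 XOR 1) OR (NOT 1 XOR 1))) -> 1
  row 8 [1000]: (1 XOR ((0 XOR 0) OR (NOT 0 XOR 0))) -> 0
  row 9 [1001]: (1 XOR ((1 XOR 0) OR (NOT 0 XOR 0))) -> 0
  row 10 [1010]: (1 XOR ((0 XOR 1) OR (NOT 0 XOR 1))) -> 0
  row 11 [1011]: (1 XOR ((1 XOR 1) OR (NOT 0 XOR 1))) -> 1
  row 12 [1100]: (1 XOR ((0 XOR 0) OR (NOT 1 XOR 0))) -> 1
  row 13 [1101]: (1 XOR ((1 XOR 0) OR (NOT 1 XOR 0))) -> 0
  row 14 [1110]: (1 XOR ((0 XOR 1) OR (NOT 1 XOR 1))) -> 0
  row 15 [1111]: (1 XOR ((1 XOR 1) OR (NOT 1 XOR 1))) -> 0
Full result column, 4 rows per line (P1,P2 fixed per line; P3,P4 runs 00..11 left to right):
  rows 0-3 [P1,P2=00]: 1110  = hex E
  rows 4-7 [P1,P2=01]: 0111  = hex 7
  rows 8-11 [P1,P2=10]: 0001  = hex 1
  rows 12-15 [P1,P2=11]: 1000  = hex 8
Output column (row 0 .. row 15) = 1110011100011000
Output column grouped in 4s = 1110 0111 0001 1000 = 0xE718
Convert to decimal digit by digit (value = value*16 + digit):
  E -> 14
  14*16 + 7 = 231
  231*16 + 1 = 3697
  3697*16 + 8 = 59160
Decimal = 59160

59160


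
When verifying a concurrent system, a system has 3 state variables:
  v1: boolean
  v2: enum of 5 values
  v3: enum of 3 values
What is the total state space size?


State space = product of domain sizes of all variables.
Domain sizes:
  v1 (boolean): 2
  v2 (enum of 5 values): 5
  v3 (enum of 3 values): 3
Product = 2 * 5 * 3 = 30

30


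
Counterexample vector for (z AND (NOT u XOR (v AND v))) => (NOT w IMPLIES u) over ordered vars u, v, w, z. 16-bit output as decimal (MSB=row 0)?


F1 = (z AND (NOT u XOR (v AND v)))
F2 = (NOT w IMPLIES u)
Counterexample to F1=>F2 is where F1=1 and F2=0.
Evaluate each row (bits = u,v,w,z, MSB first):
  row 0 [0000]: F1=0 F2=0 -> F1&~F2 -> 0
  row 1 [0001]: F1=1 F2=0 -> F1&~F2 -> 1
  row 2 [0010]: F1=0 F2=1 -> F1&~F2 -> 0
  row 3 [0011]: F1=1 F2=1 -> F1&~F2 -> 0
  row 4 [0100]: F1=0 F2=0 -> F1&~F2 -> 0
  row 5 [0101]: F1=0 F2=0 -> F1&~F2 -> 0
  row 6 [0110]: F1=0 F2=1 -> F1&~F2 -> 0
  row 7 [0111]: F1=0 F2=1 -> F1&~F2 -> 0
  row 8 [1000]: F1=0 F2=1 -> F1&~F2 -> 0
  row 9 [1001]: F1=0 F2=1 -> F1&~F2 -> 0
  row 10 [1010]: F1=0 F2=1 -> F1&~F2 -> 0
  row 11 [1011]: F1=0 F2=1 -> F1&~F2 -> 0
  row 12 [1100]: F1=0 F2=1 -> F1&~F2 -> 0
  row 13 [1101]: F1=1 F2=1 -> F1&~F2 -> 0
  row 14 [1110]: F1=0 F2=1 -> F1&~F2 -> 0
  row 15 [1111]: F1=1 F2=1 -> F1&~F2 -> 0
Full result column, 4 rows per line (u,v fixed per line; w,z runs 00..11 left to right):
  rows 0-3 [u,v=00]: 0100  = hex 4
  rows 4-7 [u,v=01]: 0000  = hex 0
  rows 8-11 [u,v=10]: 0000  = hex 0
  rows 12-15 [u,v=11]: 0000  = hex 0
Counterexample vector (row 0 .. row 15) = 0100000000000000
Output column grouped in 4s = 0100 0000 0000 0000 = 0x4000
Convert to decimal digit by digit (value = value*16 + digit):
  4 -> 4
  4*16 + 0 = 64
  64*16 + 0 = 1024
  1024*16 + 0 = 16384
Decimal = 16384

16384


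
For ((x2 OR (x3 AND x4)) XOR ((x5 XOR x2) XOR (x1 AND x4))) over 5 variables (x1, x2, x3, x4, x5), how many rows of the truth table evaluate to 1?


Formula: ((x2 OR (x3 AND x4)) XOR ((x5 XOR x2) XOR (x1 AND x4))) over 5 vars (32 rows)
Evaluate each row (x1, x2, x3, x4, x5 as bits, MSB first):
  row 0 [00000]: ((0 OR (0 AND 0)) XOR ((0 XOR 0) XOR (0 AND 0))) -> 0
  row 1 [00001]: ((0 OR (0 AND 0)) XOR ((1 XOR 0) XOR (0 AND 0))) -> 1
  row 2 [00010]: ((0 OR (0 AND 1)) XOR ((0 XOR 0) XOR (0 AND 1))) -> 0
  row 3 [00011]: ((0 OR (0 AND 1)) XOR ((1 XOR 0) XOR (0 AND 1))) -> 1
  row 4 [00100]: ((0 OR (1 AND 0)) XOR ((0 XOR 0) XOR (0 AND 0))) -> 0
  row 5 [00101]: ((0 OR (1 AND 0)) XOR ((1 XOR 0) XOR (0 AND 0))) -> 1
  row 6 [00110]: ((0 OR (1 AND 1)) XOR ((0 XOR 0) XOR (0 AND 1))) -> 1
  row 7 [00111]: ((0 OR (1 AND 1)) XOR ((1 XOR 0) XOR (0 AND 1))) -> 0
  row 8 [01000]: ((1 OR (0 AND 0)) XOR ((0 XOR 1) XOR (0 AND 0))) -> 0
  row 9 [01001]: ((1 OR (0 AND 0)) XOR ((1 XOR 1) XOR (0 AND 0))) -> 1
  row 10 [01010]: ((1 OR (0 AND 1)) XOR ((0 XOR 1) XOR (0 AND 1))) -> 0
  row 11 [01011]: ((1 OR (0 AND 1)) XOR ((1 XOR 1) XOR (0 AND 1))) -> 1
  row 12 [01100]: ((1 OR (1 AND 0)) XOR ((0 XOR 1) XOR (0 AND 0))) -> 0
  row 13 [01101]: ((1 OR (1 AND 0)) XOR ((1 XOR 1) XOR (0 AND 0))) -> 1
  row 14 [01110]: ((1 OR (1 AND 1)) XOR ((0 XOR 1) XOR (0 AND 1))) -> 0
  row 15 [01111]: ((1 OR (1 AND 1)) XOR ((1 XOR 1) XOR (0 AND 1))) -> 1
  row 16 [10000]: ((0 OR (0 AND 0)) XOR ((0 XOR 0) XOR (1 AND 0))) -> 0
  row 17 [10001]: ((0 OR (0 AND 0)) XOR ((1 XOR 0) XOR (1 AND 0))) -> 1
  row 18 [10010]: ((0 OR (0 AND 1)) XOR ((0 XOR 0) XOR (1 AND 1))) -> 1
  row 19 [10011]: ((0 OR (0 AND 1)) XOR ((1 XOR 0) XOR (1 AND 1))) -> 0
  row 20 [10100]: ((0 OR (1 AND 0)) XOR ((0 XOR 0) XOR (1 AND 0))) -> 0
  row 21 [10101]: ((0 OR (1 AND 0)) XOR ((1 XOR 0) XOR (1 AND 0))) -> 1
  row 22 [10110]: ((0 OR (1 AND 1)) XOR ((0 XOR 0) XOR (1 AND 1))) -> 0
  row 23 [10111]: ((0 OR (1 AND 1)) XOR ((1 XOR 0) XOR (1 AND 1))) -> 1
  row 24 [11000]: ((1 OR (0 AND 0)) XOR ((0 XOR 1) XOR (1 AND 0))) -> 0
  row 25 [11001]: ((1 OR (0 AND 0)) XOR ((1 XOR 1) XOR (1 AND 0))) -> 1
  row 26 [11010]: ((1 OR (0 AND 1)) XOR ((0 XOR 1) XOR (1 AND 1))) -> 1
  row 27 [11011]: ((1 OR (0 AND 1)) XOR ((1 XOR 1) XOR (1 AND 1))) -> 0
  row 28 [11100]: ((1 OR (1 AND 0)) XOR ((0 XOR 1) XOR (1 AND 0))) -> 0
  row 29 [11101]: ((1 OR (1 AND 0)) XOR ((1 XOR 1) XOR (1 AND 0))) -> 1
  row 30 [11110]: ((1 OR (1 AND 1)) XOR ((0 XOR 1) XOR (1 AND 1))) -> 1
  row 31 [11111]: ((1 OR (1 AND 1)) XOR ((1 XOR 1) XOR (1 AND 1))) -> 0
Full result column, 8 rows per line (x1,x2 fixed per line; x3,x4,x5 runs 000..111 left to right):
  rows 0-7 [x1,x2=00]: 01010110  (ones: 4)
  rows 8-15 [x1,x2=01]: 01010101  (ones: 4)
  rows 16-23 [x1,x2=10]: 01100101  (ones: 4)
  rows 24-31 [x1,x2=11]: 01100110  (ones: 4)
Count of 1-rows = 4+4+4+4 = 16

16


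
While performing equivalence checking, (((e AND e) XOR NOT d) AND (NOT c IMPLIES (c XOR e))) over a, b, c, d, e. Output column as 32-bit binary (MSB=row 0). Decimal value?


Formula: (((e AND e) XOR NOT d) AND (NOT c IMPLIES (c XOR e))) over a, b, c, d, e (32 rows)
Evaluate each row (bits = a,b,c,d,e, MSB first):
  row 0 [00000]: (((0 AND 0) XOR NOT 0) AND (NOT 0 IMPLIES (0 XOR 0))) -> 0
  row 1 [00001]: (((1 AND 1) XOR NOT 0) AND (NOT 0 IMPLIES (0 XOR 1))) -> 0
  row 2 [00010]: (((0 AND 0) XOR NOT 1) AND (NOT 0 IMPLIES (0 XOR 0))) -> 0
  row 3 [00011]: (((1 AND 1) XOR NOT 1) AND (NOT 0 IMPLIES (0 XOR 1))) -> 1
  row 4 [00100]: (((0 AND 0) XOR NOT 0) AND (NOT 1 IMPLIES (1 XOR 0))) -> 1
  row 5 [00101]: (((1 AND 1) XOR NOT 0) AND (NOT 1 IMPLIES (1 XOR 1))) -> 0
  row 6 [00110]: (((0 AND 0) XOR NOT 1) AND (NOT 1 IMPLIES (1 XOR 0))) -> 0
  row 7 [00111]: (((1 AND 1) XOR NOT 1) AND (NOT 1 IMPLIES (1 XOR 1))) -> 1
  row 8 [01000]: (((0 AND 0) XOR NOT 0) AND (NOT 0 IMPLIES (0 XOR 0))) -> 0
  row 9 [01001]: (((1 AND 1) XOR NOT 0) AND (NOT 0 IMPLIES (0 XOR 1))) -> 0
  row 10 [01010]: (((0 AND 0) XOR NOT 1) AND (NOT 0 IMPLIES (0 XOR 0))) -> 0
  row 11 [01011]: (((1 AND 1) XOR NOT 1) AND (NOT 0 IMPLIES (0 XOR 1))) -> 1
  row 12 [01100]: (((0 AND 0) XOR NOT 0) AND (NOT 1 IMPLIES (1 XOR 0))) -> 1
  row 13 [01101]: (((1 AND 1) XOR NOT 0) AND (NOT 1 IMPLIES (1 XOR 1))) -> 0
  row 14 [01110]: (((0 AND 0) XOR NOT 1) AND (NOT 1 IMPLIES (1 XOR 0))) -> 0
  row 15 [01111]: (((1 AND 1) XOR NOT 1) AND (NOT 1 IMPLIES (1 XOR 1))) -> 1
  row 16 [10000]: (((0 AND 0) XOR NOT 0) AND (NOT 0 IMPLIES (0 XOR 0))) -> 0
  row 17 [10001]: (((1 AND 1) XOR NOT 0) AND (NOT 0 IMPLIES (0 XOR 1))) -> 0
  row 18 [10010]: (((0 AND 0) XOR NOT 1) AND (NOT 0 IMPLIES (0 XOR 0))) -> 0
  row 19 [10011]: (((1 AND 1) XOR NOT 1) AND (NOT 0 IMPLIES (0 XOR 1))) -> 1
  row 20 [10100]: (((0 AND 0) XOR NOT 0) AND (NOT 1 IMPLIES (1 XOR 0))) -> 1
  row 21 [10101]: (((1 AND 1) XOR NOT 0) AND (NOT 1 IMPLIES (1 XOR 1))) -> 0
  row 22 [10110]: (((0 AND 0) XOR NOT 1) AND (NOT 1 IMPLIES (1 XOR 0))) -> 0
  row 23 [10111]: (((1 AND 1) XOR NOT 1) AND (NOT 1 IMPLIES (1 XOR 1))) -> 1
  row 24 [11000]: (((0 AND 0) XOR NOT 0) AND (NOT 0 IMPLIES (0 XOR 0))) -> 0
  row 25 [11001]: (((1 AND 1) XOR NOT 0) AND (NOT 0 IMPLIES (0 XOR 1))) -> 0
  row 26 [11010]: (((0 AND 0) XOR NOT 1) AND (NOT 0 IMPLIES (0 XOR 0))) -> 0
  row 27 [11011]: (((1 AND 1) XOR NOT 1) AND (NOT 0 IMPLIES (0 XOR 1))) -> 1
  row 28 [11100]: (((0 AND 0) XOR NOT 0) AND (NOT 1 IMPLIES (1 XOR 0))) -> 1
  row 29 [11101]: (((1 AND 1) XOR NOT 0) AND (NOT 1 IMPLIES (1 XOR 1))) -> 0
  row 30 [11110]: (((0 AND 0) XOR NOT 1) AND (NOT 1 IMPLIES (1 XOR 0))) -> 0
  row 31 [11111]: (((1 AND 1) XOR NOT 1) AND (NOT 1 IMPLIES (1 XOR 1))) -> 1
Full result column, 4 rows per line (a,b,c fixed per line; d,e runs 00..11 left to right):
  rows 0-3 [a,b,c=000]: 0001  = hex 1
  rows 4-7 [a,b,c=001]: 1001  = hex 9
  rows 8-11 [a,b,c=010]: 0001  = hex 1
  rows 12-15 [a,b,c=011]: 1001  = hex 9
  rows 16-19 [a,b,c=100]: 0001  = hex 1
  rows 20-23 [a,b,c=101]: 1001  = hex 9
  rows 24-27 [a,b,c=110]: 0001  = hex 1
  rows 28-31 [a,b,c=111]: 1001  = hex 9
Output column (row 0 .. row 31) = 00011001000110010001100100011001
Output column grouped in 4s = 0001 1001 0001 1001 0001 1001 0001 1001 = 0x19191919
Convert to decimal digit by digit (value = value*16 + digit):
  1 -> 1
  1*16 + 9 = 25
  25*16 + 1 = 401
  401*16 + 9 = 6425
  6425*16 + 1 = 102801
  102801*16 + 9 = 1644825
  1644825*16 + 1 = 26317201
  26317201*16 + 9 = 421075225
Decimal = 421075225

421075225


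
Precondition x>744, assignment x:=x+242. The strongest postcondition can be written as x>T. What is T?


Formula: sp(P, x:=E) = exists old_x. (x = E[old_x/x]) AND P[old_x/x] (old_x is the value of x before the assignment; eliminate old_x by solving x = E[old_x/x] for old_x)
Step 1: Precondition P: x>744, i.e. old_x > 744
Step 2: Assignment gives x = old_x + 242, so old_x = x - 242
Step 3: Substitute into P: x - 242 > 744
Step 4: Simplify: x > 744+242 = 986

986


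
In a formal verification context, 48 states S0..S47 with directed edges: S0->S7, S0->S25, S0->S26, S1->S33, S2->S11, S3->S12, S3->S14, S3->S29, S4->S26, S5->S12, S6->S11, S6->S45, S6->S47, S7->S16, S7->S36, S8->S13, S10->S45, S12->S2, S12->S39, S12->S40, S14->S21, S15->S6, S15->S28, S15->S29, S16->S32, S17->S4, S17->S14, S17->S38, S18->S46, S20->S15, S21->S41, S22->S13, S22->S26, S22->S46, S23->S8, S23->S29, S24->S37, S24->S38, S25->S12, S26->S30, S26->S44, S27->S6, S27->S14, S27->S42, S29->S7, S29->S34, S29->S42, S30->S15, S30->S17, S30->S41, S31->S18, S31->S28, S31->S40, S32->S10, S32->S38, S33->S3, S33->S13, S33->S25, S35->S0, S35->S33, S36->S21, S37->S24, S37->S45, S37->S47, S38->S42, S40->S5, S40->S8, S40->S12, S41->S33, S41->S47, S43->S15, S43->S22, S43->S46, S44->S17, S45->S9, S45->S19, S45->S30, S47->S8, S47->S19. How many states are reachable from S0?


BFS from S0:
  layer 0: {S0}
  layer 1: {S7, S25, S26}
  layer 2: {S12, S16, S30, S36, S44}
  layer 3: {S2, S15, S17, S21, S32, S39, S40, S41}
  layer 4: {S4, S5, S6, S8, S10, S11, S14, S28, S29, S33, S38, S47}
  layer 5: {S3, S13, S19, S34, S42, S45}
  layer 6: {S9}
Reachable set: {S0, S2, S3, S4, S5, S6, S7, S8, S9, S10, S11, S12, S13, S14, S15, S16, S17, S19, S21, S25, S26, S28, S29, S30, S32, S33, S34, S36, S38, S39, S40, S41, S42, S44, S45, S47}
Count = 36

36


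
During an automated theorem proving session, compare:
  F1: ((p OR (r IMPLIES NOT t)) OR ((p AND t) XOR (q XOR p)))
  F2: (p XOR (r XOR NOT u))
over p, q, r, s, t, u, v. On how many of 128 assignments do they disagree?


F1 = ((p OR (r IMPLIES NOT t)) OR ((p AND t) XOR (q XOR p)))
F2 = (p XOR (r XOR NOT u))
Evaluate both on each of 128 rows (bits = p,q,r,s,t,u,v):
  row 0 [0000000]: F1=1 F2=1 -> 0
  row 1 [0000001]: F1=1 F2=1 -> 0
  row 2 [0000010]: F1=1 F2=0 (differ) -> 1
  row 3 [0000011]: F1=1 F2=0 (differ) -> 1
  row 4 [0000100]: F1=1 F2=1 -> 0
  (every remaining row is evaluated the same way; all 128 results are listed next)
Full result column, 8 rows per line (p,q,r,s fixed per line; t,u,v runs 000..111 left to right):
  rows 0-7 [p,q,r,s=0000]: 00110011  (ones: 4)
  rows 8-15 [p,q,r,s=0001]: 00110011  (ones: 4)
  rows 16-23 [p,q,r,s=0010]: 11000011  (ones: 4)
  rows 24-31 [p,q,r,s=0011]: 11000011  (ones: 4)
  rows 32-39 [p,q,r,s=0100]: 00110011  (ones: 4)
  rows 40-47 [p,q,r,s=0101]: 00110011  (ones: 4)
  rows 48-55 [p,q,r,s=0110]: 11001100  (ones: 4)
  rows 56-63 [p,q,r,s=0111]: 11001100  (ones: 4)
  rows 64-71 [p,q,r,s=1000]: 11001100  (ones: 4)
  rows 72-79 [p,q,r,s=1001]: 11001100  (ones: 4)
  rows 80-87 [p,q,r,s=1010]: 00110011  (ones: 4)
  rows 88-95 [p,q,r,s=1011]: 00110011  (ones: 4)
  rows 96-103 [p,q,r,s=1100]: 11001100  (ones: 4)
  rows 104-111 [p,q,r,s=1101]: 11001100  (ones: 4)
  rows 112-119 [p,q,r,s=1110]: 00110011  (ones: 4)
  rows 120-127 [p,q,r,s=1111]: 00110011  (ones: 4)
Disagreements = 4+4+4+4+4+4+4+4+4+4+4+4+4+4+4+4 = 64

64


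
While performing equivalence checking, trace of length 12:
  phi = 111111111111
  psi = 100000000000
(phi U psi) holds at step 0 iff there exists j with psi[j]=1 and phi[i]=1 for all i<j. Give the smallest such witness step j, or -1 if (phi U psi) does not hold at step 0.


(phi U psi) at 0: need smallest j with psi[j]=1 and phi[i]=1 for all i in [0,j).
Scan from step 0:
  step 0: psi=1 and phi held for [0,0) -> witness found
Witness step = 0

0


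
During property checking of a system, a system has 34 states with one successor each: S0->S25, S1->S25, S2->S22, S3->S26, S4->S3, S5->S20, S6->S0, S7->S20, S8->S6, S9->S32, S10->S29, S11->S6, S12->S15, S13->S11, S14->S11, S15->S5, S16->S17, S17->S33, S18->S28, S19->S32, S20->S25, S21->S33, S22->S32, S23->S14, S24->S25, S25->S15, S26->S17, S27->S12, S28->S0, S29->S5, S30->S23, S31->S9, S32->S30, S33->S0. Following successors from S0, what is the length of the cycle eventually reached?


Trace from S0 until a state repeats:
  S0 -> S25 -> S15 -> S5 -> S20 -> S25
S25 first seen at step 1, revisited at step 5.
Cycle length = 5 - 1 = 4

4


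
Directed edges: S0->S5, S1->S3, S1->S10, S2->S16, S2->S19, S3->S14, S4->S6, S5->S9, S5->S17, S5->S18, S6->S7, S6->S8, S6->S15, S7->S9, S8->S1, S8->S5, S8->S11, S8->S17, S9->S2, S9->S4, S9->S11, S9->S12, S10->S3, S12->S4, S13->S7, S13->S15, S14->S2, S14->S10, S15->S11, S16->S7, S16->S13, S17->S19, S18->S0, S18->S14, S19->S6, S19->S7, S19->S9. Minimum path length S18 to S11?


BFS layer-by-layer from S18:
  dist 0: {S18}
  dist 1: {S0, S14}
  dist 2: {S2, S5, S10}
  dist 3: {S3, S9, S16, S17, S19}
  dist 4: {S4, S6, S7, S11, S12, S13}
  -> S11 reached at distance 4
Shortest path length = 4

4


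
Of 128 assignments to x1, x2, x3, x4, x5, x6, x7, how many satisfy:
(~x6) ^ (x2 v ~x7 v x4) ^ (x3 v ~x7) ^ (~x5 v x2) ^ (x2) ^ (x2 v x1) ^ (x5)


CNF with 7 clauses over 7 vars (128 assignments).
An assignment satisfies CNF iff every clause has >=1 true literal.
Check each row (bits = x1,x2,x3,x4,x5,x6,x7; clause T/F shown):
  row 0 [0000000]: clauses=TTTTFFF -> 0
  row 1 [0000001]: clauses=TFFTFFF -> 0
  row 2 [0000010]: clauses=FTTTFFF -> 0
  row 3 [0000011]: clauses=FFFTFFF -> 0
  row 4 [0000100]: clauses=TTTFFFT -> 0
  (every remaining row is evaluated the same way; all 128 results are listed next)
Full result column, 8 rows per line (x1,x2,x3,x4 fixed per line; x5,x6,x7 runs 000..111 left to right):
  rows 0-7 [x1,x2,x3,x4=0000]: 00000000  (ones: 0)
  rows 8-15 [x1,x2,x3,x4=0001]: 00000000  (ones: 0)
  rows 16-23 [x1,x2,x3,x4=0010]: 00000000  (ones: 0)
  rows 24-31 [x1,x2,x3,x4=0011]: 00000000  (ones: 0)
  rows 32-39 [x1,x2,x3,x4=0100]: 00001000  (ones: 1)
  rows 40-47 [x1,x2,x3,x4=0101]: 00001000  (ones: 1)
  rows 48-55 [x1,x2,x3,x4=0110]: 00001100  (ones: 2)
  rows 56-63 [x1,x2,x3,x4=0111]: 00001100  (ones: 2)
  rows 64-71 [x1,x2,x3,x4=1000]: 00000000  (ones: 0)
  rows 72-79 [x1,x2,x3,x4=1001]: 00000000  (ones: 0)
  rows 80-87 [x1,x2,x3,x4=1010]: 00000000  (ones: 0)
  rows 88-95 [x1,x2,x3,x4=1011]: 00000000  (ones: 0)
  rows 96-103 [x1,x2,x3,x4=1100]: 00001000  (ones: 1)
  rows 104-111 [x1,x2,x3,x4=1101]: 00001000  (ones: 1)
  rows 112-119 [x1,x2,x3,x4=1110]: 00001100  (ones: 2)
  rows 120-127 [x1,x2,x3,x4=1111]: 00001100  (ones: 2)
Satisfying assignments = 0+0+0+0+1+1+2+2+0+0+0+0+1+1+2+2 = 12

12


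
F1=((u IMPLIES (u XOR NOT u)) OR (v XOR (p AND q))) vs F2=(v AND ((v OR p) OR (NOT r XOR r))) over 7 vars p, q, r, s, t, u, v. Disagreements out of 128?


F1 = ((u IMPLIES (u XOR NOT u)) OR (v XOR (p AND q)))
F2 = (v AND ((v OR p) OR (NOT r XOR r)))
Evaluate both on each of 128 rows (bits = p,q,r,s,t,u,v):
  row 0 [0000000]: F1=1 F2=0 (differ) -> 1
  row 1 [0000001]: F1=1 F2=1 -> 0
  row 2 [0000010]: F1=1 F2=0 (differ) -> 1
  row 3 [0000011]: F1=1 F2=1 -> 0
  row 4 [0000100]: F1=1 F2=0 (differ) -> 1
  (every remaining row is evaluated the same way; all 128 results are listed next)
Full result column, 8 rows per line (p,q,r,s fixed per line; t,u,v runs 000..111 left to right):
  rows 0-7 [p,q,r,s=0000]: 10101010  (ones: 4)
  rows 8-15 [p,q,r,s=0001]: 10101010  (ones: 4)
  rows 16-23 [p,q,r,s=0010]: 10101010  (ones: 4)
  rows 24-31 [p,q,r,s=0011]: 10101010  (ones: 4)
  rows 32-39 [p,q,r,s=0100]: 10101010  (ones: 4)
  rows 40-47 [p,q,r,s=0101]: 10101010  (ones: 4)
  rows 48-55 [p,q,r,s=0110]: 10101010  (ones: 4)
  rows 56-63 [p,q,r,s=0111]: 10101010  (ones: 4)
  rows 64-71 [p,q,r,s=1000]: 10101010  (ones: 4)
  rows 72-79 [p,q,r,s=1001]: 10101010  (ones: 4)
  rows 80-87 [p,q,r,s=1010]: 10101010  (ones: 4)
  rows 88-95 [p,q,r,s=1011]: 10101010  (ones: 4)
  rows 96-103 [p,q,r,s=1100]: 10101010  (ones: 4)
  rows 104-111 [p,q,r,s=1101]: 10101010  (ones: 4)
  rows 112-119 [p,q,r,s=1110]: 10101010  (ones: 4)
  rows 120-127 [p,q,r,s=1111]: 10101010  (ones: 4)
Disagreements = 4+4+4+4+4+4+4+4+4+4+4+4+4+4+4+4 = 64

64


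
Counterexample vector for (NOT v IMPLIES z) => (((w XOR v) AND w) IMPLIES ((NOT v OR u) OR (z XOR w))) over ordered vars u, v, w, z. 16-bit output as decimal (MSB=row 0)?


F1 = (NOT v IMPLIES z)
F2 = (((w XOR v) AND w) IMPLIES ((NOT v OR u) OR (z XOR w)))
Counterexample to F1=>F2 is where F1=1 and F2=0.
Evaluate each row (bits = u,v,w,z, MSB first):
  row 0 [0000]: F1=0 F2=1 -> F1&~F2 -> 0
  row 1 [0001]: F1=1 F2=1 -> F1&~F2 -> 0
  row 2 [0010]: F1=0 F2=1 -> F1&~F2 -> 0
  row 3 [0011]: F1=1 F2=1 -> F1&~F2 -> 0
  row 4 [0100]: F1=1 F2=1 -> F1&~F2 -> 0
  row 5 [0101]: F1=1 F2=1 -> F1&~F2 -> 0
  row 6 [0110]: F1=1 F2=1 -> F1&~F2 -> 0
  row 7 [0111]: F1=1 F2=1 -> F1&~F2 -> 0
  row 8 [1000]: F1=0 F2=1 -> F1&~F2 -> 0
  row 9 [1001]: F1=1 F2=1 -> F1&~F2 -> 0
  row 10 [1010]: F1=0 F2=1 -> F1&~F2 -> 0
  row 11 [1011]: F1=1 F2=1 -> F1&~F2 -> 0
  row 12 [1100]: F1=1 F2=1 -> F1&~F2 -> 0
  row 13 [1101]: F1=1 F2=1 -> F1&~F2 -> 0
  row 14 [1110]: F1=1 F2=1 -> F1&~F2 -> 0
  row 15 [1111]: F1=1 F2=1 -> F1&~F2 -> 0
Full result column, 4 rows per line (u,v fixed per line; w,z runs 00..11 left to right):
  rows 0-3 [u,v=00]: 0000  = hex 0
  rows 4-7 [u,v=01]: 0000  = hex 0
  rows 8-11 [u,v=10]: 0000  = hex 0
  rows 12-15 [u,v=11]: 0000  = hex 0
Counterexample vector (row 0 .. row 15) = 0000000000000000
Output column grouped in 4s = 0000 0000 0000 0000 = 0x0000
Convert to decimal digit by digit (value = value*16 + digit):
  0 -> 0
  0*16 + 0 = 0
  0*16 + 0 = 0
  0*16 + 0 = 0
Decimal = 0

0


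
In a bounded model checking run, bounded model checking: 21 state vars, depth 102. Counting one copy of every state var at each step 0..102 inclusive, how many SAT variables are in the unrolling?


BMC unrolls to depth k, creating one copy of each state var for steps 0..k.
Step count = 102 + 1 = 103 (steps 0 through 102)
Vars per step = 21
Total = 21 * 103 = 2163

2163


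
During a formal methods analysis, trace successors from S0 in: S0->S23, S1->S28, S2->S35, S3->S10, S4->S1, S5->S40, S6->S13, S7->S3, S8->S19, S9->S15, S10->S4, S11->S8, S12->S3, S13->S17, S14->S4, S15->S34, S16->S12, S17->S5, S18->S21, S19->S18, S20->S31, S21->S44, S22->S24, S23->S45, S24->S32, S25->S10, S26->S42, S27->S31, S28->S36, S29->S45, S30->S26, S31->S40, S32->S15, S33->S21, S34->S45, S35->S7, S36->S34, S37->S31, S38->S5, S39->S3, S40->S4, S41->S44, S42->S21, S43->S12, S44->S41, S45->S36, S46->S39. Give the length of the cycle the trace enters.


Trace from S0 until a state repeats:
  S0 -> S23 -> S45 -> S36 -> S34 -> S45
S45 first seen at step 2, revisited at step 5.
Cycle length = 5 - 2 = 3

3


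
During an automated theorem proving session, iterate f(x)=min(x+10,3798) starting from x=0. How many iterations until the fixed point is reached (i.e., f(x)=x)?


Step 1: x=0, cap=3798, increment=10
Step 2: x grows by 10 each step until capped at 3798; fixed point is x=3798
Step 3: iterations = ceil(3798/10) = 380

380


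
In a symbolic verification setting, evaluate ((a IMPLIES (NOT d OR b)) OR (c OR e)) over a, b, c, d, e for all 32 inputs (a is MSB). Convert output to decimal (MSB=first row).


Formula: ((a IMPLIES (NOT d OR b)) OR (c OR e)) over a, b, c, d, e (32 rows)
Evaluate each row (bits = a,b,c,d,e, MSB first):
  row 0 [00000]: ((0 IMPLIES (NOT 0 OR 0)) OR (0 OR 0)) -> 1
  row 1 [00001]: ((0 IMPLIES (NOT 0 OR 0)) OR (0 OR 1)) -> 1
  row 2 [00010]: ((0 IMPLIES (NOT 1 OR 0)) OR (0 OR 0)) -> 1
  row 3 [00011]: ((0 IMPLIES (NOT 1 OR 0)) OR (0 OR 1)) -> 1
  row 4 [00100]: ((0 IMPLIES (NOT 0 OR 0)) OR (1 OR 0)) -> 1
  row 5 [00101]: ((0 IMPLIES (NOT 0 OR 0)) OR (1 OR 1)) -> 1
  row 6 [00110]: ((0 IMPLIES (NOT 1 OR 0)) OR (1 OR 0)) -> 1
  row 7 [00111]: ((0 IMPLIES (NOT 1 OR 0)) OR (1 OR 1)) -> 1
  row 8 [01000]: ((0 IMPLIES (NOT 0 OR 1)) OR (0 OR 0)) -> 1
  row 9 [01001]: ((0 IMPLIES (NOT 0 OR 1)) OR (0 OR 1)) -> 1
  row 10 [01010]: ((0 IMPLIES (NOT 1 OR 1)) OR (0 OR 0)) -> 1
  row 11 [01011]: ((0 IMPLIES (NOT 1 OR 1)) OR (0 OR 1)) -> 1
  row 12 [01100]: ((0 IMPLIES (NOT 0 OR 1)) OR (1 OR 0)) -> 1
  row 13 [01101]: ((0 IMPLIES (NOT 0 OR 1)) OR (1 OR 1)) -> 1
  row 14 [01110]: ((0 IMPLIES (NOT 1 OR 1)) OR (1 OR 0)) -> 1
  row 15 [01111]: ((0 IMPLIES (NOT 1 OR 1)) OR (1 OR 1)) -> 1
  row 16 [10000]: ((1 IMPLIES (NOT 0 OR 0)) OR (0 OR 0)) -> 1
  row 17 [10001]: ((1 IMPLIES (NOT 0 OR 0)) OR (0 OR 1)) -> 1
  row 18 [10010]: ((1 IMPLIES (NOT 1 OR 0)) OR (0 OR 0)) -> 0
  row 19 [10011]: ((1 IMPLIES (NOT 1 OR 0)) OR (0 OR 1)) -> 1
  row 20 [10100]: ((1 IMPLIES (NOT 0 OR 0)) OR (1 OR 0)) -> 1
  row 21 [10101]: ((1 IMPLIES (NOT 0 OR 0)) OR (1 OR 1)) -> 1
  row 22 [10110]: ((1 IMPLIES (NOT 1 OR 0)) OR (1 OR 0)) -> 1
  row 23 [10111]: ((1 IMPLIES (NOT 1 OR 0)) OR (1 OR 1)) -> 1
  row 24 [11000]: ((1 IMPLIES (NOT 0 OR 1)) OR (0 OR 0)) -> 1
  row 25 [11001]: ((1 IMPLIES (NOT 0 OR 1)) OR (0 OR 1)) -> 1
  row 26 [11010]: ((1 IMPLIES (NOT 1 OR 1)) OR (0 OR 0)) -> 1
  row 27 [11011]: ((1 IMPLIES (NOT 1 OR 1)) OR (0 OR 1)) -> 1
  row 28 [11100]: ((1 IMPLIES (NOT 0 OR 1)) OR (1 OR 0)) -> 1
  row 29 [11101]: ((1 IMPLIES (NOT 0 OR 1)) OR (1 OR 1)) -> 1
  row 30 [11110]: ((1 IMPLIES (NOT 1 OR 1)) OR (1 OR 0)) -> 1
  row 31 [11111]: ((1 IMPLIES (NOT 1 OR 1)) OR (1 OR 1)) -> 1
Full result column, 4 rows per line (a,b,c fixed per line; d,e runs 00..11 left to right):
  rows 0-3 [a,b,c=000]: 1111  = hex F
  rows 4-7 [a,b,c=001]: 1111  = hex F
  rows 8-11 [a,b,c=010]: 1111  = hex F
  rows 12-15 [a,b,c=011]: 1111  = hex F
  rows 16-19 [a,b,c=100]: 1101  = hex D
  rows 20-23 [a,b,c=101]: 1111  = hex F
  rows 24-27 [a,b,c=110]: 1111  = hex F
  rows 28-31 [a,b,c=111]: 1111  = hex F
Output column (row 0 .. row 31) = 11111111111111111101111111111111
Output column grouped in 4s = 1111 1111 1111 1111 1101 1111 1111 1111 = 0xFFFFDFFF
Convert to decimal digit by digit (value = value*16 + digit):
  F -> 15
  15*16 + 15 (F) = 255
  255*16 + 15 (F) = 4095
  4095*16 + 15 (F) = 65535
  65535*16 + 13 (D) = 1048573
  1048573*16 + 15 (F) = 16777183
  16777183*16 + 15 (F) = 268434943
  268434943*16 + 15 (F) = 4294959103
Decimal = 4294959103

4294959103


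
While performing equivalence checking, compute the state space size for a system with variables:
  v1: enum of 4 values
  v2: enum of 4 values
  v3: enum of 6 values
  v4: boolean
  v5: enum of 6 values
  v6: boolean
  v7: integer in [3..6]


State space = product of domain sizes of all variables.
Domain sizes:
  v1 (enum of 4 values): 4
  v2 (enum of 4 values): 4
  v3 (enum of 6 values): 6
  v4 (boolean): 2
  v5 (enum of 6 values): 6
  v6 (boolean): 2
  v7 (integer in [3..6]): 4
Product = 4 * 4 * 6 * 2 * 6 * 2 * 4 = 9216

9216


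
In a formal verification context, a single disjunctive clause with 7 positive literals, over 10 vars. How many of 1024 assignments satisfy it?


Step 1: Total=2^10=1024
Step 2: Unsat when all 7 false: 2^3=8
Step 3: Sat=1024-8=1016

1016


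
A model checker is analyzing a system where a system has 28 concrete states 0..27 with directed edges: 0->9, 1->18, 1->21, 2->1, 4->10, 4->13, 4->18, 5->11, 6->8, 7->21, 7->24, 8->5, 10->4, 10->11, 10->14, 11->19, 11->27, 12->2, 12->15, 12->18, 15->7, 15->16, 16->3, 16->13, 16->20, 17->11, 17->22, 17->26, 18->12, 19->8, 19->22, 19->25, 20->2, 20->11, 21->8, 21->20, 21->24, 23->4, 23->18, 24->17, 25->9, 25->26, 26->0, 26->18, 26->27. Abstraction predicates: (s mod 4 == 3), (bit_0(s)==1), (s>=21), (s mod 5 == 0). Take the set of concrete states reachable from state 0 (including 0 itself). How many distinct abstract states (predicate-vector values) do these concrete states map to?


BFS from 0:
Concrete reachable: {0, 9}
Abstract via predicates (s mod 4 == 3), (bit_0(s)==1), (s>=21), (s mod 5 == 0):
  (0,0,0,1) <- {0}
  (0,1,0,0) <- {9}
Distinct abstract states = 2

2


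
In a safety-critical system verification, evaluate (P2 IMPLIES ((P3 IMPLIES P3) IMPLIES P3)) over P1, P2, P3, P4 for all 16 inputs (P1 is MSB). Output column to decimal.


Formula: (P2 IMPLIES ((P3 IMPLIES P3) IMPLIES P3)) over P1, P2, P3, P4 (16 rows)
Evaluate each row (bits = P1,P2,P3,P4, MSB first):
  row 0 [0000]: (0 IMPLIES ((0 IMPLIES 0) IMPLIES 0)) -> 1
  row 1 [0001]: (0 IMPLIES ((0 IMPLIES 0) IMPLIES 0)) -> 1
  row 2 [0010]: (0 IMPLIES ((1 IMPLIES 1) IMPLIES 1)) -> 1
  row 3 [0011]: (0 IMPLIES ((1 IMPLIES 1) IMPLIES 1)) -> 1
  row 4 [0100]: (1 IMPLIES ((0 IMPLIES 0) IMPLIES 0)) -> 0
  row 5 [0101]: (1 IMPLIES ((0 IMPLIES 0) IMPLIES 0)) -> 0
  row 6 [0110]: (1 IMPLIES ((1 IMPLIES 1) IMPLIES 1)) -> 1
  row 7 [0111]: (1 IMPLIES ((1 IMPLIES 1) IMPLIES 1)) -> 1
  row 8 [1000]: (0 IMPLIES ((0 IMPLIES 0) IMPLIES 0)) -> 1
  row 9 [1001]: (0 IMPLIES ((0 IMPLIES 0) IMPLIES 0)) -> 1
  row 10 [1010]: (0 IMPLIES ((1 IMPLIES 1) IMPLIES 1)) -> 1
  row 11 [1011]: (0 IMPLIES ((1 IMPLIES 1) IMPLIES 1)) -> 1
  row 12 [1100]: (1 IMPLIES ((0 IMPLIES 0) IMPLIES 0)) -> 0
  row 13 [1101]: (1 IMPLIES ((0 IMPLIES 0) IMPLIES 0)) -> 0
  row 14 [1110]: (1 IMPLIES ((1 IMPLIES 1) IMPLIES 1)) -> 1
  row 15 [1111]: (1 IMPLIES ((1 IMPLIES 1) IMPLIES 1)) -> 1
Full result column, 4 rows per line (P1,P2 fixed per line; P3,P4 runs 00..11 left to right):
  rows 0-3 [P1,P2=00]: 1111  = hex F
  rows 4-7 [P1,P2=01]: 0011  = hex 3
  rows 8-11 [P1,P2=10]: 1111  = hex F
  rows 12-15 [P1,P2=11]: 0011  = hex 3
Output column (row 0 .. row 15) = 1111001111110011
Output column grouped in 4s = 1111 0011 1111 0011 = 0xF3F3
Convert to decimal digit by digit (value = value*16 + digit):
  F -> 15
  15*16 + 3 = 243
  243*16 + 15 (F) = 3903
  3903*16 + 3 = 62451
Decimal = 62451

62451


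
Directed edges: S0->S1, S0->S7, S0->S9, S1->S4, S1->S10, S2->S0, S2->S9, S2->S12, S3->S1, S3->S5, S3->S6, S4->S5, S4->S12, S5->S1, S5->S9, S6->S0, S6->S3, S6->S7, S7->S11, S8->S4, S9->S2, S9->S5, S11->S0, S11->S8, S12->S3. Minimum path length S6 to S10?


BFS layer-by-layer from S6:
  dist 0: {S6}
  dist 1: {S0, S3, S7}
  dist 2: {S1, S5, S9, S11}
  dist 3: {S2, S4, S8, S10}
  -> S10 reached at distance 3
Shortest path length = 3

3


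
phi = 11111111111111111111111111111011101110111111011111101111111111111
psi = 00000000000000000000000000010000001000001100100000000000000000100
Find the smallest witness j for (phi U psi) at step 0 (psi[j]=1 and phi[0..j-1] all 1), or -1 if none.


(phi U psi) at 0: need smallest j with psi[j]=1 and phi[i]=1 for all i in [0,j).
Scan from step 0:
  step 0: phi=1, psi=0 -> continue
  step 1: phi=1, psi=0 -> continue
  step 2: phi=1, psi=0 -> continue
  step 3: phi=1, psi=0 -> continue
  step 27: psi=1 and phi held for [0,27) -> witness found
Witness step = 27

27


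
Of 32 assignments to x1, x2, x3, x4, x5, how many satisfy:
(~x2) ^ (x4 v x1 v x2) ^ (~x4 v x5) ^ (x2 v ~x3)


CNF with 4 clauses over 5 vars (32 assignments).
An assignment satisfies CNF iff every clause has >=1 true literal.
Check each row (bits = x1,x2,x3,x4,x5; clause T/F shown):
  row 0 [00000]: clauses=TFTT -> 0
  row 1 [00001]: clauses=TFTT -> 0
  row 2 [00010]: clauses=TTFT -> 0
  row 3 [00011]: clauses=TTTT -> 1
  row 4 [00100]: clauses=TFTF -> 0
  row 5 [00101]: clauses=TFTF -> 0
  row 6 [00110]: clauses=TTFF -> 0
  row 7 [00111]: clauses=TTTF -> 0
  row 8 [01000]: clauses=FTTT -> 0
  row 9 [01001]: clauses=FTTT -> 0
  row 10 [01010]: clauses=FTFT -> 0
  row 11 [01011]: clauses=FTTT -> 0
  row 12 [01100]: clauses=FTTT -> 0
  row 13 [01101]: clauses=FTTT -> 0
  row 14 [01110]: clauses=FTFT -> 0
  row 15 [01111]: clauses=FTTT -> 0
  row 16 [10000]: clauses=TTTT -> 1
  row 17 [10001]: clauses=TTTT -> 1
  row 18 [10010]: clauses=TTFT -> 0
  row 19 [10011]: clauses=TTTT -> 1
  row 20 [10100]: clauses=TTTF -> 0
  row 21 [10101]: clauses=TTTF -> 0
  row 22 [10110]: clauses=TTFF -> 0
  row 23 [10111]: clauses=TTTF -> 0
  row 24 [11000]: clauses=FTTT -> 0
  row 25 [11001]: clauses=FTTT -> 0
  row 26 [11010]: clauses=FTFT -> 0
  row 27 [11011]: clauses=FTTT -> 0
  row 28 [11100]: clauses=FTTT -> 0
  row 29 [11101]: clauses=FTTT -> 0
  row 30 [11110]: clauses=FTFT -> 0
  row 31 [11111]: clauses=FTTT -> 0
Full result column, 8 rows per line (x1,x2 fixed per line; x3,x4,x5 runs 000..111 left to right):
  rows 0-7 [x1,x2=00]: 00010000  (ones: 1)
  rows 8-15 [x1,x2=01]: 00000000  (ones: 0)
  rows 16-23 [x1,x2=10]: 11010000  (ones: 3)
  rows 24-31 [x1,x2=11]: 00000000  (ones: 0)
Satisfying assignments = 1+0+3+0 = 4

4


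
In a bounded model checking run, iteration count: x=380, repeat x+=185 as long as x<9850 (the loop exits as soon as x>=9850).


Step 1: x goes from 380 toward 9850 by 185; the body runs while x<9850, so iterations = ceil((bound-start)/step)
Step 2: Distance=9470
Step 3: ceil(9470/185)=52

52


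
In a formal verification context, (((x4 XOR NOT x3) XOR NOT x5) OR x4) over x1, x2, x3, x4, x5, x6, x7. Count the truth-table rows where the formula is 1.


Formula: (((x4 XOR NOT x3) XOR NOT x5) OR x4) over 7 vars (128 rows)
Evaluate each row (x1, x2, x3, x4, x5, x6, x7 as bits, MSB first):
  row 0 [0000000]: (((0 XOR NOT 0) XOR NOT 0) OR 0) -> 0
  row 1 [0000001]: (((0 XOR NOT 0) XOR NOT 0) OR 0) -> 0
  row 2 [0000010]: (((0 XOR NOT 0) XOR NOT 0) OR 0) -> 0
  row 3 [0000011]: (((0 XOR NOT 0) XOR NOT 0) OR 0) -> 0
  row 4 [0000100]: (((0 XOR NOT 0) XOR NOT 1) OR 0) -> 1
  (every remaining row is evaluated the same way; all 128 results are listed next)
Full result column, 8 rows per line (x1,x2,x3,x4 fixed per line; x5,x6,x7 runs 000..111 left to right):
  rows 0-7 [x1,x2,x3,x4=0000]: 00001111  (ones: 4)
  rows 8-15 [x1,x2,x3,x4=0001]: 11111111  (ones: 8)
  rows 16-23 [x1,x2,x3,x4=0010]: 11110000  (ones: 4)
  rows 24-31 [x1,x2,x3,x4=0011]: 11111111  (ones: 8)
  rows 32-39 [x1,x2,x3,x4=0100]: 00001111  (ones: 4)
  rows 40-47 [x1,x2,x3,x4=0101]: 11111111  (ones: 8)
  rows 48-55 [x1,x2,x3,x4=0110]: 11110000  (ones: 4)
  rows 56-63 [x1,x2,x3,x4=0111]: 11111111  (ones: 8)
  rows 64-71 [x1,x2,x3,x4=1000]: 00001111  (ones: 4)
  rows 72-79 [x1,x2,x3,x4=1001]: 11111111  (ones: 8)
  rows 80-87 [x1,x2,x3,x4=1010]: 11110000  (ones: 4)
  rows 88-95 [x1,x2,x3,x4=1011]: 11111111  (ones: 8)
  rows 96-103 [x1,x2,x3,x4=1100]: 00001111  (ones: 4)
  rows 104-111 [x1,x2,x3,x4=1101]: 11111111  (ones: 8)
  rows 112-119 [x1,x2,x3,x4=1110]: 11110000  (ones: 4)
  rows 120-127 [x1,x2,x3,x4=1111]: 11111111  (ones: 8)
Count of 1-rows = 4+8+4+8+4+8+4+8+4+8+4+8+4+8+4+8 = 96

96


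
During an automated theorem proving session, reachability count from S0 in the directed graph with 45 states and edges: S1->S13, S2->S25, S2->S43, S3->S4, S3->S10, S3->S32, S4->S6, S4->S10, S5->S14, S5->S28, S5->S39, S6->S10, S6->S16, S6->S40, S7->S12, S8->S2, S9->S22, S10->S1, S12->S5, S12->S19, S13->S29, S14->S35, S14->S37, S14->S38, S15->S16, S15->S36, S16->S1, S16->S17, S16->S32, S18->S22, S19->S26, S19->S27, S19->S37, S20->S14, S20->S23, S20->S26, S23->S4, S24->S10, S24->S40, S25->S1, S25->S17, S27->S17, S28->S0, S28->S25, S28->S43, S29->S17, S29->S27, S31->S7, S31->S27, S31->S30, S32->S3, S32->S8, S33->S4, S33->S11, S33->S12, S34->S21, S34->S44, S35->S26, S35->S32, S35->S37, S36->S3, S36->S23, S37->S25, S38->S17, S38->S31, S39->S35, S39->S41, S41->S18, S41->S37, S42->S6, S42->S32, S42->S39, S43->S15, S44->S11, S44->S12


BFS from S0:
  layer 0: {S0}
Reachable set: {S0}
Count = 1

1


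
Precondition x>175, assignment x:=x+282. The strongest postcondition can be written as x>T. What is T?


Formula: sp(P, x:=E) = exists old_x. (x = E[old_x/x]) AND P[old_x/x] (old_x is the value of x before the assignment; eliminate old_x by solving x = E[old_x/x] for old_x)
Step 1: Precondition P: x>175, i.e. old_x > 175
Step 2: Assignment gives x = old_x + 282, so old_x = x - 282
Step 3: Substitute into P: x - 282 > 175
Step 4: Simplify: x > 175+282 = 457

457


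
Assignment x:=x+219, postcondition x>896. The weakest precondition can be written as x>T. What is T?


Formula: wp(x:=E, P) = P[E/x] (substitute E for x in postcondition)
Step 1: Postcondition: x>896
Step 2: Substitute x+219 for x: x+219>896
Step 3: Solve for x: x > 896-219 = 677

677


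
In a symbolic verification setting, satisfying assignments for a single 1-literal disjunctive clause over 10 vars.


Step 1: Total=2^10=1024
Step 2: Unsat when all 1 false: 2^9=512
Step 3: Sat=1024-512=512

512


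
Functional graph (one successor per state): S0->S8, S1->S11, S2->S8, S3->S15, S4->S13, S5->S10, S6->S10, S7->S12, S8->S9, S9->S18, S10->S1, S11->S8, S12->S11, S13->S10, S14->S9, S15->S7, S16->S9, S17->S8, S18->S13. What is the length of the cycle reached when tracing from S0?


Trace from S0 until a state repeats:
  S0 -> S8 -> S9 -> S18 -> S13 -> S10 -> S1 -> S11 -> S8
S8 first seen at step 1, revisited at step 8.
Cycle length = 8 - 1 = 7

7


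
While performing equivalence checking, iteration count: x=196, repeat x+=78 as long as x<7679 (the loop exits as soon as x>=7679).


Step 1: x goes from 196 toward 7679 by 78; the body runs while x<7679, so iterations = ceil((bound-start)/step)
Step 2: Distance=7483
Step 3: ceil(7483/78)=96

96


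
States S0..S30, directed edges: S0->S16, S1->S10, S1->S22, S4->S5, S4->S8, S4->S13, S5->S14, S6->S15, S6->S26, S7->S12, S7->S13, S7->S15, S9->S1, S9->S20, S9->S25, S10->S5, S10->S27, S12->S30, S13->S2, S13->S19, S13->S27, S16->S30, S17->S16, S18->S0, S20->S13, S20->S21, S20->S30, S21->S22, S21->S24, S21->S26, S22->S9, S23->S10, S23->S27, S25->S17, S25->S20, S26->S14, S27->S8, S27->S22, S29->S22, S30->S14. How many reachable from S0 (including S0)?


BFS from S0:
  layer 0: {S0}
  layer 1: {S16}
  layer 2: {S30}
  layer 3: {S14}
Reachable set: {S0, S14, S16, S30}
Count = 4

4


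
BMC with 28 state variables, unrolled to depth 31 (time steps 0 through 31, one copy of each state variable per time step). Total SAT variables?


BMC unrolls to depth k, creating one copy of each state var for steps 0..k.
Step count = 31 + 1 = 32 (steps 0 through 31)
Vars per step = 28
Total = 28 * 32 = 896

896


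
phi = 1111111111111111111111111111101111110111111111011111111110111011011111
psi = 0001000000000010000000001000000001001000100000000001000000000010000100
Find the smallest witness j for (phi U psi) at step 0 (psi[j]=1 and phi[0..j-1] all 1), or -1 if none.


(phi U psi) at 0: need smallest j with psi[j]=1 and phi[i]=1 for all i in [0,j).
Scan from step 0:
  step 0: phi=1, psi=0 -> continue
  step 1: phi=1, psi=0 -> continue
  step 2: phi=1, psi=0 -> continue
  step 3: psi=1 and phi held for [0,3) -> witness found
Witness step = 3

3


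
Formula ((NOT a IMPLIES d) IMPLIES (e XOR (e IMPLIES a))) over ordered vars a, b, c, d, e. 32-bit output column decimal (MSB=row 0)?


Formula: ((NOT a IMPLIES d) IMPLIES (e XOR (e IMPLIES a))) over a, b, c, d, e (32 rows)
Evaluate each row (bits = a,b,c,d,e, MSB first):
  row 0 [00000]: ((NOT 0 IMPLIES 0) IMPLIES (0 XOR (0 IMPLIES 0))) -> 1
  row 1 [00001]: ((NOT 0 IMPLIES 0) IMPLIES (1 XOR (1 IMPLIES 0))) -> 1
  row 2 [00010]: ((NOT 0 IMPLIES 1) IMPLIES (0 XOR (0 IMPLIES 0))) -> 1
  row 3 [00011]: ((NOT 0 IMPLIES 1) IMPLIES (1 XOR (1 IMPLIES 0))) -> 1
  row 4 [00100]: ((NOT 0 IMPLIES 0) IMPLIES (0 XOR (0 IMPLIES 0))) -> 1
  row 5 [00101]: ((NOT 0 IMPLIES 0) IMPLIES (1 XOR (1 IMPLIES 0))) -> 1
  row 6 [00110]: ((NOT 0 IMPLIES 1) IMPLIES (0 XOR (0 IMPLIES 0))) -> 1
  row 7 [00111]: ((NOT 0 IMPLIES 1) IMPLIES (1 XOR (1 IMPLIES 0))) -> 1
  row 8 [01000]: ((NOT 0 IMPLIES 0) IMPLIES (0 XOR (0 IMPLIES 0))) -> 1
  row 9 [01001]: ((NOT 0 IMPLIES 0) IMPLIES (1 XOR (1 IMPLIES 0))) -> 1
  row 10 [01010]: ((NOT 0 IMPLIES 1) IMPLIES (0 XOR (0 IMPLIES 0))) -> 1
  row 11 [01011]: ((NOT 0 IMPLIES 1) IMPLIES (1 XOR (1 IMPLIES 0))) -> 1
  row 12 [01100]: ((NOT 0 IMPLIES 0) IMPLIES (0 XOR (0 IMPLIES 0))) -> 1
  row 13 [01101]: ((NOT 0 IMPLIES 0) IMPLIES (1 XOR (1 IMPLIES 0))) -> 1
  row 14 [01110]: ((NOT 0 IMPLIES 1) IMPLIES (0 XOR (0 IMPLIES 0))) -> 1
  row 15 [01111]: ((NOT 0 IMPLIES 1) IMPLIES (1 XOR (1 IMPLIES 0))) -> 1
  row 16 [10000]: ((NOT 1 IMPLIES 0) IMPLIES (0 XOR (0 IMPLIES 1))) -> 1
  row 17 [10001]: ((NOT 1 IMPLIES 0) IMPLIES (1 XOR (1 IMPLIES 1))) -> 0
  row 18 [10010]: ((NOT 1 IMPLIES 1) IMPLIES (0 XOR (0 IMPLIES 1))) -> 1
  row 19 [10011]: ((NOT 1 IMPLIES 1) IMPLIES (1 XOR (1 IMPLIES 1))) -> 0
  row 20 [10100]: ((NOT 1 IMPLIES 0) IMPLIES (0 XOR (0 IMPLIES 1))) -> 1
  row 21 [10101]: ((NOT 1 IMPLIES 0) IMPLIES (1 XOR (1 IMPLIES 1))) -> 0
  row 22 [10110]: ((NOT 1 IMPLIES 1) IMPLIES (0 XOR (0 IMPLIES 1))) -> 1
  row 23 [10111]: ((NOT 1 IMPLIES 1) IMPLIES (1 XOR (1 IMPLIES 1))) -> 0
  row 24 [11000]: ((NOT 1 IMPLIES 0) IMPLIES (0 XOR (0 IMPLIES 1))) -> 1
  row 25 [11001]: ((NOT 1 IMPLIES 0) IMPLIES (1 XOR (1 IMPLIES 1))) -> 0
  row 26 [11010]: ((NOT 1 IMPLIES 1) IMPLIES (0 XOR (0 IMPLIES 1))) -> 1
  row 27 [11011]: ((NOT 1 IMPLIES 1) IMPLIES (1 XOR (1 IMPLIES 1))) -> 0
  row 28 [11100]: ((NOT 1 IMPLIES 0) IMPLIES (0 XOR (0 IMPLIES 1))) -> 1
  row 29 [11101]: ((NOT 1 IMPLIES 0) IMPLIES (1 XOR (1 IMPLIES 1))) -> 0
  row 30 [11110]: ((NOT 1 IMPLIES 1) IMPLIES (0 XOR (0 IMPLIES 1))) -> 1
  row 31 [11111]: ((NOT 1 IMPLIES 1) IMPLIES (1 XOR (1 IMPLIES 1))) -> 0
Full result column, 4 rows per line (a,b,c fixed per line; d,e runs 00..11 left to right):
  rows 0-3 [a,b,c=000]: 1111  = hex F
  rows 4-7 [a,b,c=001]: 1111  = hex F
  rows 8-11 [a,b,c=010]: 1111  = hex F
  rows 12-15 [a,b,c=011]: 1111  = hex F
  rows 16-19 [a,b,c=100]: 1010  = hex A
  rows 20-23 [a,b,c=101]: 1010  = hex A
  rows 24-27 [a,b,c=110]: 1010  = hex A
  rows 28-31 [a,b,c=111]: 1010  = hex A
Output column (row 0 .. row 31) = 11111111111111111010101010101010
Output column grouped in 4s = 1111 1111 1111 1111 1010 1010 1010 1010 = 0xFFFFAAAA
Convert to decimal digit by digit (value = value*16 + digit):
  F -> 15
  15*16 + 15 (F) = 255
  255*16 + 15 (F) = 4095
  4095*16 + 15 (F) = 65535
  65535*16 + 10 (A) = 1048570
  1048570*16 + 10 (A) = 16777130
  16777130*16 + 10 (A) = 268434090
  268434090*16 + 10 (A) = 4294945450
Decimal = 4294945450

4294945450
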